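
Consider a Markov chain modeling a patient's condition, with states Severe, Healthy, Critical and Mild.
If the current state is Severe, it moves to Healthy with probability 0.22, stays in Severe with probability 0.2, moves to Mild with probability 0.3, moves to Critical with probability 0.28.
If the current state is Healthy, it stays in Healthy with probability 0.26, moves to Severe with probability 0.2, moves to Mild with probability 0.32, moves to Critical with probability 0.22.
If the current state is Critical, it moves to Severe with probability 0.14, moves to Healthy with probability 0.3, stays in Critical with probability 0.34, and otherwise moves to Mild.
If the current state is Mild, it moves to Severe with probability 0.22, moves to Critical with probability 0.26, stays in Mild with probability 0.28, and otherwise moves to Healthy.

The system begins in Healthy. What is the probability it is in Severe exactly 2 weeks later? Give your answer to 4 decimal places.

Propagate the distribution vector 2 weeks from Healthy.
After 0 weeks: (0.0000, 1.0000, 0.0000, 0.0000)
After 1 week: (0.2000, 0.2600, 0.2200, 0.3200)
After 2 weeks: (0.1932, 0.2544, 0.2712, 0.2812)
P(in Severe after 2 weeks) = 0.1932

0.1932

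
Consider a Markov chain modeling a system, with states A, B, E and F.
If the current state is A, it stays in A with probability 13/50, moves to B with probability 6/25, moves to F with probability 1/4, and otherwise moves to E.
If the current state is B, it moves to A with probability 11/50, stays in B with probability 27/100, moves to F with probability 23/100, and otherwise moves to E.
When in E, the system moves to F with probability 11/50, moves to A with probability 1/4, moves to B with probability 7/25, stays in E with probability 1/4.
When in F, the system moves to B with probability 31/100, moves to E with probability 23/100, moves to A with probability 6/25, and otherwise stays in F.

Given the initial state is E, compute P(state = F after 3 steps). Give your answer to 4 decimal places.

0.2300

Propagate the distribution vector 3 steps from E.
After 0 steps: (0.0000, 0.0000, 1.0000, 0.0000)
After 1 step: (0.2500, 0.2800, 0.2500, 0.2200)
After 2 steps: (0.2419, 0.2738, 0.2540, 0.2303)
After 3 steps: (0.2419, 0.2745, 0.2536, 0.2300)
P(in F after 3 steps) = 0.2300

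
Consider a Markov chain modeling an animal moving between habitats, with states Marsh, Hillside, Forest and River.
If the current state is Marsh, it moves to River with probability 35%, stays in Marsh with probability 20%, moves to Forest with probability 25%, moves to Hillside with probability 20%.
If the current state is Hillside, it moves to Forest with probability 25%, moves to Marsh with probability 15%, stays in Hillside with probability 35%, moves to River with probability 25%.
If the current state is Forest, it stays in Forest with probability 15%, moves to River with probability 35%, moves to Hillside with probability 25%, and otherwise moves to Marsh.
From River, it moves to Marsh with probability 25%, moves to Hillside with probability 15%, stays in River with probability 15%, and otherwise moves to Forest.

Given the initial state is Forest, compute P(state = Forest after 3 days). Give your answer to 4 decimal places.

Propagate the distribution vector 3 days from Forest.
After 0 days: (0.0000, 0.0000, 1.0000, 0.0000)
After 1 day: (0.2500, 0.2500, 0.1500, 0.3500)
After 2 days: (0.2125, 0.2275, 0.3050, 0.2550)
After 3 days: (0.2166, 0.2366, 0.2705, 0.2763)
P(in Forest after 3 days) = 0.2705

0.2705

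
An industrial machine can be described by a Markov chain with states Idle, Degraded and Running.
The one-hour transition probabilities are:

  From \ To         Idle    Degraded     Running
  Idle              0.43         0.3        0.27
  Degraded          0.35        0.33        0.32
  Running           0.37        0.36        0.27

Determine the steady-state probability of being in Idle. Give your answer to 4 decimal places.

Let the stationary distribution be π with π = πP and π_1 + π_2 + π_3 = 1.
π_1 = 0.43·π_1 + 0.35·π_2 + 0.37·π_3
π_2 = 0.3·π_1 + 0.33·π_2 + 0.36·π_3
Solving with the normalization constraint gives π = (0.3867, 0.3270, 0.2863).
So the stationary probability of Idle is 0.3867.

0.3867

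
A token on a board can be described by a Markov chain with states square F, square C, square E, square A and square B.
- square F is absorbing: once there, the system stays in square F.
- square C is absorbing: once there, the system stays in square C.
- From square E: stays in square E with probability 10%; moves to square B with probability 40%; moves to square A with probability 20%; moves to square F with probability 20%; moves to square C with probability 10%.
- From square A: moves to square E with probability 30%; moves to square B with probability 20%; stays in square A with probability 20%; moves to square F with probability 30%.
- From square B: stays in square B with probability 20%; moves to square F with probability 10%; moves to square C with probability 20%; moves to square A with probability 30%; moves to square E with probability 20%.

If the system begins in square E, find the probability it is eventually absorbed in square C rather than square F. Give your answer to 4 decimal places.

Let h(s) be the probability of absorption at square C starting from transient state s. Then h(square C) = 1 and h(square F) = 0. By first-step analysis:
h(square E) = 0.2·0 + 0.1·1 + 0.1·h(square E) + 0.2·h(square A) + 0.4·h(square B)
h(square A) = 0.3·0 + 0.3·h(square E) + 0.2·h(square A) + 0.2·h(square B)
h(square B) = 0.1·0 + 0.2·1 + 0.2·h(square E) + 0.3·h(square A) + 0.2·h(square B)
Solving: h(square E) = 0.3552, h(square A) = 0.2404, h(square B) = 0.4290.
Starting from square E, the probability is 0.3552.

0.3552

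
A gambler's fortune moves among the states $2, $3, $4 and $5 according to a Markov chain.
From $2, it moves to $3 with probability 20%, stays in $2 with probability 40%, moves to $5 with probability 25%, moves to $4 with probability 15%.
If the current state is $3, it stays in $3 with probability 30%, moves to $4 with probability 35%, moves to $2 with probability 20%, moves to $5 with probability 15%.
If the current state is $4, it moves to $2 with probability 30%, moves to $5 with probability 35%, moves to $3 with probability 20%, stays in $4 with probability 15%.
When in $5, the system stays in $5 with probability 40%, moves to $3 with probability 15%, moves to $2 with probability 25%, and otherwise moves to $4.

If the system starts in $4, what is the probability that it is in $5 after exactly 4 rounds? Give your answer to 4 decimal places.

0.2943

Propagate the distribution vector 4 rounds from $4.
After 0 rounds: (0.0000, 0.0000, 1.0000, 0.0000)
After 1 round: (0.3000, 0.2000, 0.1500, 0.3500)
After 2 rounds: (0.2925, 0.2025, 0.2075, 0.2975)
After 3 rounds: (0.2941, 0.2054, 0.2054, 0.2951)
After 4 rounds: (0.2941, 0.2058, 0.2058, 0.2943)
P(in $5 after 4 rounds) = 0.2943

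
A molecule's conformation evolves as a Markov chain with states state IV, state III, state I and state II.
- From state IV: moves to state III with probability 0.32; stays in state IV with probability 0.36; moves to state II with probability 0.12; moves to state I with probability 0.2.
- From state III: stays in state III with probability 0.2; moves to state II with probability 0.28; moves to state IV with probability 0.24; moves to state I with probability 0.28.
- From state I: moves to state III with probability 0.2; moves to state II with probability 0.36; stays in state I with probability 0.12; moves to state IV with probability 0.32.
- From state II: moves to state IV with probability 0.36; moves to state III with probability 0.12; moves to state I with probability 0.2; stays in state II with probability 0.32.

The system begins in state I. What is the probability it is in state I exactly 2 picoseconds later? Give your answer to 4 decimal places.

0.2064

Propagate the distribution vector 2 picoseconds from state I.
After 0 picoseconds: (0.0000, 0.0000, 1.0000, 0.0000)
After 1 picosecond: (0.3200, 0.2000, 0.1200, 0.3600)
After 2 picoseconds: (0.3312, 0.2096, 0.2064, 0.2528)
P(in state I after 2 picoseconds) = 0.2064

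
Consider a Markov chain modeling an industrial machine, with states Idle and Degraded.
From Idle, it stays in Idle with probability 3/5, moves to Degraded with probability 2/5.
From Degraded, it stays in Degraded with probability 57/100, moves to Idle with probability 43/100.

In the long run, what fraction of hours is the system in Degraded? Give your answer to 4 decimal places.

Let the stationary distribution be π with π = πP and π_1 + π_2 = 1.
π_1 = 0.6·π_1 + 0.43·π_2
Solving with the normalization constraint gives π = (0.5181, 0.4819).
So the stationary probability of Degraded is 0.4819.

0.4819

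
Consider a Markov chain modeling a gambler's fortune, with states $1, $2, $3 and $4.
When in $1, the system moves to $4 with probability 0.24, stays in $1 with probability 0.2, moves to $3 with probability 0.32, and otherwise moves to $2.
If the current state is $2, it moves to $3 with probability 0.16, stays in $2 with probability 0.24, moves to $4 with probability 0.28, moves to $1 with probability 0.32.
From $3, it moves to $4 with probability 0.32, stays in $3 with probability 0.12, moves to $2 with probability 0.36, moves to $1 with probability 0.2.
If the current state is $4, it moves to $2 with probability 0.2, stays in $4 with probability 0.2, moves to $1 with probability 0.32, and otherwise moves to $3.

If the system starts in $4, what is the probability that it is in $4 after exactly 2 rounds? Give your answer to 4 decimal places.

0.2624

Propagate the distribution vector 2 rounds from $4.
After 0 rounds: (0.0000, 0.0000, 0.0000, 1.0000)
After 1 round: (0.3200, 0.2000, 0.2800, 0.2000)
After 2 rounds: (0.2480, 0.2656, 0.2240, 0.2624)
P(in $4 after 2 rounds) = 0.2624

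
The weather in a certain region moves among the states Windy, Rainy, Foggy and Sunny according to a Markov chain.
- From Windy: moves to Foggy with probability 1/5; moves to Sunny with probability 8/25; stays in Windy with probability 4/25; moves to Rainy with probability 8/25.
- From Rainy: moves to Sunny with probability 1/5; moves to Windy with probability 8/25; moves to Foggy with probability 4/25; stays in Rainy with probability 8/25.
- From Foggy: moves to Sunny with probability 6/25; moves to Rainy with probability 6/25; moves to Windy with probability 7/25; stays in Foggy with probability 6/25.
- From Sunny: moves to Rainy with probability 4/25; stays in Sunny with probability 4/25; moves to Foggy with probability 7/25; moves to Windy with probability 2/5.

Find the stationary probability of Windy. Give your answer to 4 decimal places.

Let the stationary distribution be π with π = πP and π_1 + π_2 + π_3 + π_4 = 1.
π_1 = 0.16·π_1 + 0.32·π_2 + 0.28·π_3 + 0.4·π_4
π_2 = 0.32·π_1 + 0.32·π_2 + 0.24·π_3 + 0.16·π_4
π_3 = 0.2·π_1 + 0.16·π_2 + 0.24·π_3 + 0.28·π_4
Solving with the normalization constraint gives π = (0.2845, 0.2653, 0.2167, 0.2335).
So the stationary probability of Windy is 0.2845.

0.2845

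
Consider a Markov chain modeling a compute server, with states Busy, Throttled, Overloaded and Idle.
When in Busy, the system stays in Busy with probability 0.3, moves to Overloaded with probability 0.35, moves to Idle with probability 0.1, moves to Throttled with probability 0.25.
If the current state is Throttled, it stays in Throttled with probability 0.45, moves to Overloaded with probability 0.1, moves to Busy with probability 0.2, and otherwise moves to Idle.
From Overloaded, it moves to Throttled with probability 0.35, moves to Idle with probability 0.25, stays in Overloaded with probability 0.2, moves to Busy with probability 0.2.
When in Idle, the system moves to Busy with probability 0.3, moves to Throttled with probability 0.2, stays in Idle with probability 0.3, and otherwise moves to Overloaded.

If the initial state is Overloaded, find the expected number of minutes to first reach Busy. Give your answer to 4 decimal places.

4.4186

Let t(s) be the expected number of minutes to first reach Busy from state s, with t(Busy) = 0. Conditioning on the first minute:
t(Throttled) = 1 + 0.45·t(Throttled) + 0.1·t(Overloaded) + 0.25·t(Idle)
t(Overloaded) = 1 + 0.35·t(Throttled) + 0.2·t(Overloaded) + 0.25·t(Idle)
t(Idle) = 1 + 0.2·t(Throttled) + 0.2·t(Overloaded) + 0.3·t(Idle)
Solving: t(Throttled) = 4.4186, t(Overloaded) = 4.4186, t(Idle) = 3.9535.
Expected minutes from Overloaded to Busy: 4.4186.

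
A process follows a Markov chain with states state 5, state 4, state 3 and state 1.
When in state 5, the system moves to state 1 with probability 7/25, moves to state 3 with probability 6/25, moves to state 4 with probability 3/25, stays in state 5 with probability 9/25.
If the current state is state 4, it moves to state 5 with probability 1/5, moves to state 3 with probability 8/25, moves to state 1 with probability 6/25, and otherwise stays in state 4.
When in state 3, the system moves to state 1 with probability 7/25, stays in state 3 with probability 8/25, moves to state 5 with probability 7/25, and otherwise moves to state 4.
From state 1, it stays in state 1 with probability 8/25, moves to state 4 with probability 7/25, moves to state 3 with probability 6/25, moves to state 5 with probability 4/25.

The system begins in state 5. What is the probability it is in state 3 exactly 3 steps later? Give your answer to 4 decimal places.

0.2758

Propagate the distribution vector 3 steps from state 5.
After 0 steps: (1.0000, 0.0000, 0.0000, 0.0000)
After 1 step: (0.3600, 0.1200, 0.2400, 0.2800)
After 2 steps: (0.2656, 0.1792, 0.2688, 0.2864)
After 3 steps: (0.2525, 0.1873, 0.2758, 0.2843)
P(in state 3 after 3 steps) = 0.2758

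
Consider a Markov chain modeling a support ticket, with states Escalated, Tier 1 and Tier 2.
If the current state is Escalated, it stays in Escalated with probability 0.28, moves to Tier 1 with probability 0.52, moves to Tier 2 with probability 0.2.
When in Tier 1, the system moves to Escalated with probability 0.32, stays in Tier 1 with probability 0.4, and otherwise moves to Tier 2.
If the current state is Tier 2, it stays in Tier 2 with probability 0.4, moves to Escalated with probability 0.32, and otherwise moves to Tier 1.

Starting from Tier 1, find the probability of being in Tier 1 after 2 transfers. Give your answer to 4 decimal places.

Sum over the intermediate state after 1 transfer:
P = P(Tier 1→Escalated)·P(Escalated→Tier 1) + P(Tier 1→Tier 1)·P(Tier 1→Tier 1) + P(Tier 1→Tier 2)·P(Tier 2→Tier 1)
  = 0.32×0.52 + 0.4×0.4 + 0.28×0.28
  = 0.1664 + 0.1600 + 0.0784 = 0.4048

0.4048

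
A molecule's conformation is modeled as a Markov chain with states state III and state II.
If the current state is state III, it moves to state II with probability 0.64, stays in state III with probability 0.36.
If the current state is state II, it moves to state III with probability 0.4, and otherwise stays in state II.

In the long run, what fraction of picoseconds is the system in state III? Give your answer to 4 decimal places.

0.3846

Let the stationary distribution be π with π = πP and π_1 + π_2 = 1.
π_1 = 0.36·π_1 + 0.4·π_2
Solving with the normalization constraint gives π = (0.3846, 0.6154).
So the stationary probability of state III is 0.3846.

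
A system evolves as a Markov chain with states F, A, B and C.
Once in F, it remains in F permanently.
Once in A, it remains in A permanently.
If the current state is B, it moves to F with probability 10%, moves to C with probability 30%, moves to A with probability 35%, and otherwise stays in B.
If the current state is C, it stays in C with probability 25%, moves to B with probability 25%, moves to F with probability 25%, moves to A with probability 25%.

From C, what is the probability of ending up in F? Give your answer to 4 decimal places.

Let h(s) be the probability of absorption at F starting from transient state s. Then h(F) = 1 and h(A) = 0. By first-step analysis:
h(B) = 0.1·1 + 0.35·0 + 0.25·h(B) + 0.3·h(C)
h(C) = 0.25·1 + 0.25·0 + 0.25·h(B) + 0.25·h(C)
Solving: h(B) = 0.3077, h(C) = 0.4359.
Starting from C, the probability is 0.4359.

0.4359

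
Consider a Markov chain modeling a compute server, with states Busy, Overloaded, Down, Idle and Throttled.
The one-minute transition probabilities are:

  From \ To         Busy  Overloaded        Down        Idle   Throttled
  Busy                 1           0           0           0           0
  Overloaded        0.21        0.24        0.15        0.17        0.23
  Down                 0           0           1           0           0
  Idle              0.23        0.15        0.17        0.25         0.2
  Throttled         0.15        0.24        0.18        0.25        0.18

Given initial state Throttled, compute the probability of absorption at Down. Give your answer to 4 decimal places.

Let h(s) be the probability of absorption at Down starting from transient state s. Then h(Down) = 1 and h(Busy) = 0. By first-step analysis:
h(Overloaded) = 0.21·0 + 0.24·h(Overloaded) + 0.15·1 + 0.17·h(Idle) + 0.23·h(Throttled)
h(Idle) = 0.23·0 + 0.15·h(Overloaded) + 0.17·1 + 0.25·h(Idle) + 0.2·h(Throttled)
h(Throttled) = 0.15·0 + 0.24·h(Overloaded) + 0.18·1 + 0.25·h(Idle) + 0.18·h(Throttled)
Solving: h(Overloaded) = 0.4436, h(Idle) = 0.4447, h(Throttled) = 0.4849.
Starting from Throttled, the probability is 0.4849.

0.4849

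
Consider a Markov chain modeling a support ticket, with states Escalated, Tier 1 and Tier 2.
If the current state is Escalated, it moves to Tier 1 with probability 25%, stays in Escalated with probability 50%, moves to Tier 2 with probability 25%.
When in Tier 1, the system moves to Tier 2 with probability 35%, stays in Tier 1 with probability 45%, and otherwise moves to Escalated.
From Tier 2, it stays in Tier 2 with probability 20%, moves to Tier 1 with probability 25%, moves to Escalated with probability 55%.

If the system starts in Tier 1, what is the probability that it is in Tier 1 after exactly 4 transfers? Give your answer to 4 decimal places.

Propagate the distribution vector 4 transfers from Tier 1.
After 0 transfers: (0.0000, 1.0000, 0.0000)
After 1 transfer: (0.2000, 0.4500, 0.3500)
After 2 transfers: (0.3825, 0.3400, 0.2775)
After 3 transfers: (0.4119, 0.3180, 0.2701)
After 4 transfers: (0.4181, 0.3136, 0.2683)
P(in Tier 1 after 4 transfers) = 0.3136

0.3136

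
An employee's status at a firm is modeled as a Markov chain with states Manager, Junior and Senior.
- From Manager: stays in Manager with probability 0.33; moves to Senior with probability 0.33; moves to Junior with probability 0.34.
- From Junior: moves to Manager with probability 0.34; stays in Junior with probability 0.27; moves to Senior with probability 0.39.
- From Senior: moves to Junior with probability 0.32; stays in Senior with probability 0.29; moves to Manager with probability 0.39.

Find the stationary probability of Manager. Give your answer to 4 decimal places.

Let the stationary distribution be π with π = πP and π_1 + π_2 + π_3 = 1.
π_1 = 0.33·π_1 + 0.34·π_2 + 0.39·π_3
π_2 = 0.34·π_1 + 0.27·π_2 + 0.32·π_3
Solving with the normalization constraint gives π = (0.3532, 0.3115, 0.3353).
So the stationary probability of Manager is 0.3532.

0.3532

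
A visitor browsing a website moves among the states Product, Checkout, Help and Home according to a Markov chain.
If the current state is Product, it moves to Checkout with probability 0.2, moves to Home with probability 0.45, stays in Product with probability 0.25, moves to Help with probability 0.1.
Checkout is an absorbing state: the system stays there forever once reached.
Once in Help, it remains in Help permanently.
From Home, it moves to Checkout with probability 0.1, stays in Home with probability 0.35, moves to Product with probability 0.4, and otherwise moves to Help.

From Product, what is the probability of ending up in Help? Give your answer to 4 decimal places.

Let h(s) be the probability of absorption at Help starting from transient state s. Then h(Help) = 1 and h(Checkout) = 0. By first-step analysis:
h(Product) = 0.25·h(Product) + 0.2·0 + 0.1·1 + 0.45·h(Home)
h(Home) = 0.4·h(Product) + 0.1·0 + 0.15·1 + 0.35·h(Home)
Solving: h(Product) = 0.4309, h(Home) = 0.4959.
Starting from Product, the probability is 0.4309.

0.4309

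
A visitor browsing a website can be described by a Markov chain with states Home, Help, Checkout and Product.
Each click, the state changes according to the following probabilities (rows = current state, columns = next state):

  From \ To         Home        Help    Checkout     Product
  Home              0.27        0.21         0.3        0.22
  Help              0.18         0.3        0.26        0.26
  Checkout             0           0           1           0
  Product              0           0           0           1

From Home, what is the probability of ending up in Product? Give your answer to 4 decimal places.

0.4408

Let h(s) be the probability of absorption at Product starting from transient state s. Then h(Product) = 1 and h(Checkout) = 0. By first-step analysis:
h(Home) = 0.27·h(Home) + 0.21·h(Help) + 0.3·0 + 0.22·1
h(Help) = 0.18·h(Home) + 0.3·h(Help) + 0.26·0 + 0.26·1
Solving: h(Home) = 0.4408, h(Help) = 0.4848.
Starting from Home, the probability is 0.4408.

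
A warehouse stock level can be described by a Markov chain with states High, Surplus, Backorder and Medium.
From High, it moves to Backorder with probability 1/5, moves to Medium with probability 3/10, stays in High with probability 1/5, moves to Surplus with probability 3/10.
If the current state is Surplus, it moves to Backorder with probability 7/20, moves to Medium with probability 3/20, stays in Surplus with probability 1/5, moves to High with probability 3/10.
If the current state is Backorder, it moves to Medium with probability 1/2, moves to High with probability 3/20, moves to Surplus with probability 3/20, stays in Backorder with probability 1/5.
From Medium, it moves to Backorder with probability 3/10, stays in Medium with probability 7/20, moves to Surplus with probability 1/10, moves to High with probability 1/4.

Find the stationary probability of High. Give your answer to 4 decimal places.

0.2216

Let the stationary distribution be π with π = πP and π_1 + π_2 + π_3 + π_4 = 1.
π_1 = 0.2·π_1 + 0.3·π_2 + 0.15·π_3 + 0.25·π_4
π_2 = 0.3·π_1 + 0.2·π_2 + 0.15·π_3 + 0.1·π_4
π_3 = 0.2·π_1 + 0.35·π_2 + 0.2·π_3 + 0.3·π_4
Solving with the normalization constraint gives π = (0.2216, 0.1748, 0.2605, 0.3430).
So the stationary probability of High is 0.2216.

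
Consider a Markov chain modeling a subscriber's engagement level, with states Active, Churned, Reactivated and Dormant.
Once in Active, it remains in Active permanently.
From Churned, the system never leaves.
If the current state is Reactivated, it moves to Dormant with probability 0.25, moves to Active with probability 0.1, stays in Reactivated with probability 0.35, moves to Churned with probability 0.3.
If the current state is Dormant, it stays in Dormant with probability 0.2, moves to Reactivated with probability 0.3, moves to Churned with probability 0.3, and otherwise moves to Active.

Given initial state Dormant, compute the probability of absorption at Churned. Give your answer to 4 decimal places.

Let h(s) be the probability of absorption at Churned starting from transient state s. Then h(Churned) = 1 and h(Active) = 0. By first-step analysis:
h(Reactivated) = 0.1·0 + 0.3·1 + 0.35·h(Reactivated) + 0.25·h(Dormant)
h(Dormant) = 0.2·0 + 0.3·1 + 0.3·h(Reactivated) + 0.2·h(Dormant)
Solving: h(Reactivated) = 0.7079, h(Dormant) = 0.6404.
Starting from Dormant, the probability is 0.6404.

0.6404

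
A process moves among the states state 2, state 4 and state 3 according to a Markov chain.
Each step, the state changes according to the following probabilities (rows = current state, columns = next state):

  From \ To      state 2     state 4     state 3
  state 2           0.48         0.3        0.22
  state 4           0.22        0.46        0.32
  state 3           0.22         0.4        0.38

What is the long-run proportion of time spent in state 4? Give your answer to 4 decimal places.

Let the stationary distribution be π with π = πP and π_1 + π_2 + π_3 = 1.
π_1 = 0.48·π_1 + 0.22·π_2 + 0.22·π_3
π_2 = 0.3·π_1 + 0.46·π_2 + 0.4·π_3
Solving with the normalization constraint gives π = (0.2973, 0.3939, 0.3088).
So the stationary probability of state 4 is 0.3939.

0.3939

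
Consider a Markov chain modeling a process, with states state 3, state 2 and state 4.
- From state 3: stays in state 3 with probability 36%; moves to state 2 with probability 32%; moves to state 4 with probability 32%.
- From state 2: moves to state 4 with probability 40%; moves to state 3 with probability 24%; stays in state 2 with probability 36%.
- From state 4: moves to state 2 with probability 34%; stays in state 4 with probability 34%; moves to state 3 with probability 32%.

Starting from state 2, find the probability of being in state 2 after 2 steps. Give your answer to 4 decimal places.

Sum over the intermediate state after 1 step:
P = P(state 2→state 3)·P(state 3→state 2) + P(state 2→state 2)·P(state 2→state 2) + P(state 2→state 4)·P(state 4→state 2)
  = 0.24×0.32 + 0.36×0.36 + 0.4×0.34
  = 0.0768 + 0.1296 + 0.1360 = 0.3424

0.3424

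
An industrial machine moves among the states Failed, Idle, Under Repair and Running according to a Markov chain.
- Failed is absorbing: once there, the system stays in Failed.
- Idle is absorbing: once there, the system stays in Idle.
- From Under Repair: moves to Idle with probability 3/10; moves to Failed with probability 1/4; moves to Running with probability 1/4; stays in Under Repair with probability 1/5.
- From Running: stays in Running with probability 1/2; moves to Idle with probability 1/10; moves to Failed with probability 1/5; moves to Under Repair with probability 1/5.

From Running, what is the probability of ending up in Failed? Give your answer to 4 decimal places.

Let h(s) be the probability of absorption at Failed starting from transient state s. Then h(Failed) = 1 and h(Idle) = 0. By first-step analysis:
h(Under Repair) = 0.25·1 + 0.3·0 + 0.2·h(Under Repair) + 0.25·h(Running)
h(Running) = 0.2·1 + 0.1·0 + 0.2·h(Under Repair) + 0.5·h(Running)
Solving: h(Under Repair) = 0.5000, h(Running) = 0.6000.
Starting from Running, the probability is 0.6000.

0.6000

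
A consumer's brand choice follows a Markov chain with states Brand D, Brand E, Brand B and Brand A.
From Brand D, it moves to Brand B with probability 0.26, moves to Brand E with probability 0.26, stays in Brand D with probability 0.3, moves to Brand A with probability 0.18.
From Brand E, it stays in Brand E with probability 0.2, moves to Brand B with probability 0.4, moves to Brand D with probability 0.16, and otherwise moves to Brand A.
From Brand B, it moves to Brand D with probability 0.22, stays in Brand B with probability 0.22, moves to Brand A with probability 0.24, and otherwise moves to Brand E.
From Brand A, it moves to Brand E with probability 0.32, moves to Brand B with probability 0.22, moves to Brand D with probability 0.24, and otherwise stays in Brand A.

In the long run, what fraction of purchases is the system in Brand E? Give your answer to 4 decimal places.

0.2736

Let the stationary distribution be π with π = πP and π_1 + π_2 + π_3 + π_4 = 1.
π_1 = 0.3·π_1 + 0.16·π_2 + 0.22·π_3 + 0.24·π_4
π_2 = 0.26·π_1 + 0.2·π_2 + 0.32·π_3 + 0.32·π_4
π_3 = 0.26·π_1 + 0.4·π_2 + 0.22·π_3 + 0.22·π_4
Solving with the normalization constraint gives π = (0.2261, 0.2736, 0.2783, 0.2220).
So the stationary probability of Brand E is 0.2736.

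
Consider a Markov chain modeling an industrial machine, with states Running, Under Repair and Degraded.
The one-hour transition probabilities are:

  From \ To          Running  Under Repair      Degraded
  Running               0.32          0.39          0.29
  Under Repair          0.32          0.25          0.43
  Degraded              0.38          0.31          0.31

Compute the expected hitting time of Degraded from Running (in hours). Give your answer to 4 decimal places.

Let t(s) be the expected number of hours to first reach Degraded from state s, with t(Degraded) = 0. Conditioning on the first hour:
t(Running) = 1 + 0.32·t(Running) + 0.39·t(Under Repair)
t(Under Repair) = 1 + 0.32·t(Running) + 0.25·t(Under Repair)
Solving: t(Running) = 2.9595, t(Under Repair) = 2.5961.
Expected hours from Running to Degraded: 2.9595.

2.9595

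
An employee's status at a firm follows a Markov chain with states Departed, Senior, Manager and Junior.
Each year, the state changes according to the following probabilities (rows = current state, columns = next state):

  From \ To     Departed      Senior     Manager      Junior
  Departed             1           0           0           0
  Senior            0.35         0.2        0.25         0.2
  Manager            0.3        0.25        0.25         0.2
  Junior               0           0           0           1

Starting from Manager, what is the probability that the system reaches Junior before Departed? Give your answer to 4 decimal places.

0.3907

Let h(s) be the probability of absorption at Junior starting from transient state s. Then h(Junior) = 1 and h(Departed) = 0. By first-step analysis:
h(Senior) = 0.35·0 + 0.2·h(Senior) + 0.25·h(Manager) + 0.2·1
h(Manager) = 0.3·0 + 0.25·h(Senior) + 0.25·h(Manager) + 0.2·1
Solving: h(Senior) = 0.3721, h(Manager) = 0.3907.
Starting from Manager, the probability is 0.3907.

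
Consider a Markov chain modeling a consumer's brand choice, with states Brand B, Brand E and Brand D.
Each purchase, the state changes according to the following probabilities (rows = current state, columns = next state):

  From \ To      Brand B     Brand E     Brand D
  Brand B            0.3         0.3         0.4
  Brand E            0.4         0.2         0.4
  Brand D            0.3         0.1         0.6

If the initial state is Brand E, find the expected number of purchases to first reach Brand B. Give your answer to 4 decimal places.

Let t(s) be the expected number of purchases to first reach Brand B from state s, with t(Brand B) = 0. Conditioning on the first purchase:
t(Brand E) = 1 + 0.2·t(Brand E) + 0.4·t(Brand D)
t(Brand D) = 1 + 0.1·t(Brand E) + 0.6·t(Brand D)
Solving: t(Brand E) = 2.8571, t(Brand D) = 3.2143.
Expected purchases from Brand E to Brand B: 2.8571.

2.8571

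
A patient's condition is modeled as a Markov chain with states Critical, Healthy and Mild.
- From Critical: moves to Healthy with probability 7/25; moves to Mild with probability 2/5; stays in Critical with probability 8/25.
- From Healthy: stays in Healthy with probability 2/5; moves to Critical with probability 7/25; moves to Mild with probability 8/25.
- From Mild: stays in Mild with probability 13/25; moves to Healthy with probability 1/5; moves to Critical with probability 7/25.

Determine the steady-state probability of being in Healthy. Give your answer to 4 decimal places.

0.2792

Let the stationary distribution be π with π = πP and π_1 + π_2 + π_3 = 1.
π_1 = 0.32·π_1 + 0.28·π_2 + 0.28·π_3
π_2 = 0.28·π_1 + 0.4·π_2 + 0.2·π_3
Solving with the normalization constraint gives π = (0.2917, 0.2792, 0.4292).
So the stationary probability of Healthy is 0.2792.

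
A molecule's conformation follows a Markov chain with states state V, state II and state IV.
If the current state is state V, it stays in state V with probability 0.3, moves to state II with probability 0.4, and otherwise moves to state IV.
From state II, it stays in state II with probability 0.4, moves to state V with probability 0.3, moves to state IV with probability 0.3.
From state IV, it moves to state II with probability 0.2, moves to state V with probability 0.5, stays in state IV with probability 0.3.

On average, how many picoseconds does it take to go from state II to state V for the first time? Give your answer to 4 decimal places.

2.7778

Let t(s) be the expected number of picoseconds to first reach state V from state s, with t(state V) = 0. Conditioning on the first picosecond:
t(state II) = 1 + 0.4·t(state II) + 0.3·t(state IV)
t(state IV) = 1 + 0.2·t(state II) + 0.3·t(state IV)
Solving: t(state II) = 2.7778, t(state IV) = 2.2222.
Expected picoseconds from state II to state V: 2.7778.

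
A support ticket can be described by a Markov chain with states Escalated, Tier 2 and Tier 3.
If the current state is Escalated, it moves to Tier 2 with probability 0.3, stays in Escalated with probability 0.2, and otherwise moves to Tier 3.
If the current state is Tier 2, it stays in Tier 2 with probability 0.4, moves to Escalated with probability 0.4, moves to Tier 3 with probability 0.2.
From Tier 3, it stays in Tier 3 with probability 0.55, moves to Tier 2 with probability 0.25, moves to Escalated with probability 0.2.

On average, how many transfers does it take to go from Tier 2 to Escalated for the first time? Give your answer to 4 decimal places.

Let t(s) be the expected number of transfers to first reach Escalated from state s, with t(Escalated) = 0. Conditioning on the first transfer:
t(Tier 2) = 1 + 0.4·t(Tier 2) + 0.2·t(Tier 3)
t(Tier 3) = 1 + 0.25·t(Tier 2) + 0.55·t(Tier 3)
Solving: t(Tier 2) = 2.9545, t(Tier 3) = 3.8636.
Expected transfers from Tier 2 to Escalated: 2.9545.

2.9545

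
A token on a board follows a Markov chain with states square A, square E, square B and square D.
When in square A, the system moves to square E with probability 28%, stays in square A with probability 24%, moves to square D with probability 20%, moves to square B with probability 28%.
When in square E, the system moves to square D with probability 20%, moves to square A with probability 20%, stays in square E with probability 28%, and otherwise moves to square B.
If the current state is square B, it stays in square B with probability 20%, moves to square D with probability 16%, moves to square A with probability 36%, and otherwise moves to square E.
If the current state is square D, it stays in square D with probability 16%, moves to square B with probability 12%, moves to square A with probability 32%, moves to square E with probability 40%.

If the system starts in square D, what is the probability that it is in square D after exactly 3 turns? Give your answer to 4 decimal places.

Propagate the distribution vector 3 turns from square D.
After 0 turns: (0.0000, 0.0000, 0.0000, 1.0000)
After 1 turn: (0.3200, 0.4000, 0.1200, 0.1600)
After 2 turns: (0.2512, 0.2992, 0.2608, 0.1888)
After 3 turns: (0.2744, 0.3027, 0.2409, 0.1820)
P(in square D after 3 turns) = 0.1820

0.1820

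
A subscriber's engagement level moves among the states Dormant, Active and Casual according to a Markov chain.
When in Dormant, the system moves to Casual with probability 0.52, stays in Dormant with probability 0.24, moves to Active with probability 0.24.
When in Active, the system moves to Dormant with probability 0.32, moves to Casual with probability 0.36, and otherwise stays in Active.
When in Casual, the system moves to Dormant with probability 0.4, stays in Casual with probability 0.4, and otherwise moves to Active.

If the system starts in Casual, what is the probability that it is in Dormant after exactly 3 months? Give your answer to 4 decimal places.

Propagate the distribution vector 3 months from Casual.
After 0 months: (0.0000, 0.0000, 1.0000)
After 1 month: (0.4000, 0.2000, 0.4000)
After 2 months: (0.3200, 0.2400, 0.4400)
After 3 months: (0.3296, 0.2416, 0.4288)
P(in Dormant after 3 months) = 0.3296

0.3296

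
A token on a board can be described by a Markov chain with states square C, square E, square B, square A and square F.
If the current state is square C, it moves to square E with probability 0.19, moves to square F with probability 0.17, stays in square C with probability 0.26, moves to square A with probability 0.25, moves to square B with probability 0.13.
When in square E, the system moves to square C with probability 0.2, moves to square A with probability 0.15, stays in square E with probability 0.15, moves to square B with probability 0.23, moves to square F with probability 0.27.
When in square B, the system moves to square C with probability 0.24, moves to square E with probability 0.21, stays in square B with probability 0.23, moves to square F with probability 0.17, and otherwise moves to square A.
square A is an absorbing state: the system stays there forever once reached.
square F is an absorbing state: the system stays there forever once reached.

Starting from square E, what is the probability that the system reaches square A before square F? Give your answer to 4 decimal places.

0.4312

Let h(s) be the probability of absorption at square A starting from transient state s. Then h(square A) = 1 and h(square F) = 0. By first-step analysis:
h(square C) = 0.26·h(square C) + 0.19·h(square E) + 0.13·h(square B) + 0.25·1 + 0.17·0
h(square E) = 0.2·h(square C) + 0.15·h(square E) + 0.23·h(square B) + 0.15·1 + 0.27·0
h(square B) = 0.24·h(square C) + 0.21·h(square E) + 0.23·h(square B) + 0.15·1 + 0.17·0
Solving: h(square C) = 0.5326, h(square E) = 0.4312, h(square B) = 0.4784.
Starting from square E, the probability is 0.4312.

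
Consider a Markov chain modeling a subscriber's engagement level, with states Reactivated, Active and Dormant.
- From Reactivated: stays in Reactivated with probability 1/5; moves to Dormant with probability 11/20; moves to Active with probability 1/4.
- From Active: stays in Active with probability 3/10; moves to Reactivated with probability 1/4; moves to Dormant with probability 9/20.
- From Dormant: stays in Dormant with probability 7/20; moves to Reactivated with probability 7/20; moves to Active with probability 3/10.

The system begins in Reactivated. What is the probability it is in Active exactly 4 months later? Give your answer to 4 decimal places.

Propagate the distribution vector 4 months from Reactivated.
After 0 months: (1.0000, 0.0000, 0.0000)
After 1 month: (0.2000, 0.2500, 0.5500)
After 2 months: (0.2950, 0.2900, 0.4150)
After 3 months: (0.2768, 0.2853, 0.4380)
After 4 months: (0.2800, 0.2862, 0.4339)
P(in Active after 4 months) = 0.2862

0.2862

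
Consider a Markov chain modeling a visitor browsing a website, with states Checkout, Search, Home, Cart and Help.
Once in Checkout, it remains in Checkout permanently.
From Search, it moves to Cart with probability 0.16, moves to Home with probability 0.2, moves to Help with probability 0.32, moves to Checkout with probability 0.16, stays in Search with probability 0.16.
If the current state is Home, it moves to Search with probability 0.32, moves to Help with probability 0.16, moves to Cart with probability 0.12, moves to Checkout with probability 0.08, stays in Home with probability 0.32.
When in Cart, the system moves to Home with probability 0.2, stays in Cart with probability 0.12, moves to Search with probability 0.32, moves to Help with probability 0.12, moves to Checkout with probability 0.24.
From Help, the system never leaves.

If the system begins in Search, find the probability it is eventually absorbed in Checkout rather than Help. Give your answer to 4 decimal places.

0.3760

Let h(s) be the probability of absorption at Checkout starting from transient state s. Then h(Checkout) = 1 and h(Help) = 0. By first-step analysis:
h(Search) = 0.16·1 + 0.16·h(Search) + 0.2·h(Home) + 0.16·h(Cart) + 0.32·0
h(Home) = 0.08·1 + 0.32·h(Search) + 0.32·h(Home) + 0.12·h(Cart) + 0.16·0
h(Cart) = 0.24·1 + 0.32·h(Search) + 0.2·h(Home) + 0.12·h(Cart) + 0.12·0
Solving: h(Search) = 0.3760, h(Home) = 0.3822, h(Cart) = 0.4963.
Starting from Search, the probability is 0.3760.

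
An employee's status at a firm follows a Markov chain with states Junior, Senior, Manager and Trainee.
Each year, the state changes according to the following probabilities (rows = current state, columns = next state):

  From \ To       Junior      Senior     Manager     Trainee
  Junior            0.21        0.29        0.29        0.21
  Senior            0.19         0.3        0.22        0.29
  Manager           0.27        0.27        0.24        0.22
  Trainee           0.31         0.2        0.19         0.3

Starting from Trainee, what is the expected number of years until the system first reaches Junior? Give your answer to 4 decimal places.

Let t(s) be the expected number of years to first reach Junior from state s, with t(Junior) = 0. Conditioning on the first year:
t(Senior) = 1 + 0.3·t(Senior) + 0.22·t(Manager) + 0.29·t(Trainee)
t(Manager) = 1 + 0.27·t(Senior) + 0.24·t(Manager) + 0.22·t(Trainee)
t(Trainee) = 1 + 0.2·t(Senior) + 0.19·t(Manager) + 0.3·t(Trainee)
Solving: t(Senior) = 4.1563, t(Manager) = 3.8523, t(Trainee) = 3.6617.
Expected years from Trainee to Junior: 3.6617.

3.6617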